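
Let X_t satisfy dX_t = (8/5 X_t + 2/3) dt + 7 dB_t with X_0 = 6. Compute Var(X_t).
Var(X_t) = 245*exp(16*t/5)/16 - 245/16

The variance V(t) = Var(X_t) satisfies V'(t) = 2 a V(t) + c^2 with V(0) = 0 (drift coefficient is linear in X, diffusion is constant). With a = 8/5, c = 7, the solution is
  V(t) = (c^2 / (2 a)) * (exp(2 a t) - 1)
       = (7^2 / (2*(8/5))) * (exp((16/5) t) - 1)
       = 245*exp(16*t/5)/16 - 245/16.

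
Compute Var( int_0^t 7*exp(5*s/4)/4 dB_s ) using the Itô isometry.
Var = 49*exp(5*t/2)/40 - 49/40

The Itô integral of a deterministic integrand f(s) has mean 0 because each increment f(s) * (B_{s+ds} - B_s) has mean 0. By the Itô isometry:
  Var( int_0^t f(s) dB_s ) = E[ (int_0^t f(s) dB_s)^2 ] = int_0^t f(s)^2 ds.
Here f(s) = 7*exp(5*s/4)/4, so f(s)^2 = 49*exp(5*s/2)/16. Integrate:
  int_0^t (49*exp(5*s/2)/16) ds = 49*exp(5*t/2)/40 - 49/40.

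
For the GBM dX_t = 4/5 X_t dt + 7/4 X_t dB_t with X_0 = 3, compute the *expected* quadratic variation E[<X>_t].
E[<X>_t] = 2205*exp(373*t/80)/373 - 2205/373

<X>_t = int_0^t ((7/4) * X_s)^2 ds. Taking expectation inside the integral: E[<X>_t] = (7/4)^2 * int_0^t E[X_s^2] ds. For GBM, E[X_s^2] = x_0^2 * exp((2 mu + sigma^2) s). Integrating:
  E[<X>_t] = (7/4)^2 * 3^2 * (exp((2*(4/5) + (7/4)^2) t) - 1) / (2*(4/5) + (7/4)^2)
           = (7/4)^2 * 3^2 * (exp((373/80) t) - 1) / (373/80) = 2205*exp(373*t/80)/373 - 2205/373.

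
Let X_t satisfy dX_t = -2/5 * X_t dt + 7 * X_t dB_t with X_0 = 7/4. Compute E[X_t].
E[X_t] = 7*exp(-2*t/5)/4

For GBM dX = mu X dt + sigma X dB with X_0 = x_0, apply Itô to Y = log X: dY = (mu - sigma^2/2) dt + sigma dB, so Y_t = log(x_0) + (mu - sigma^2/2) t + sigma B_t and hence X_t = x_0 * exp((mu - sigma^2/2) t + sigma B_t).
With mu = -2/5, sigma = 7, x_0 = 7/4, this gives:
  X_t = 7/4 * exp((-249/10) * t + (7) * B_t).
Since sigma*B_t ~ Normal(0, sigma^2 t), E[exp(sigma*B_t)] = exp(sigma^2 t / 2); so E[X_t] = x_0 * exp((mu - sigma^2/2) t) * exp(sigma^2 t / 2) = x_0 * exp(mu t) = 7*exp(-2*t/5)/4.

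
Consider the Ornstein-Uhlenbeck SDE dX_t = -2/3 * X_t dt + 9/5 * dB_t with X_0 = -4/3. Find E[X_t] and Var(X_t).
E[X_t] = -4*exp(-2*t/3)/3; Var(X_t) = 243/100 - 243*exp(-4*t/3)/100

The OU SDE dX = -theta X dt + sigma dB admits the integrating factor exp(theta t): d(exp(theta t) X_t) = sigma exp(theta t) dB_t. Integrating from 0 to t:
  X_t = x_0 * exp(-theta t) + sigma * int_0^t exp(-theta (t-s)) dB_s.
The Itô integral has mean 0 and (by the Itô isometry) variance sigma^2 * int_0^t exp(-2 theta (t - s)) ds = sigma^2 * (1 - exp(-2 theta t)) / (2 theta).
With theta = 2/3, sigma = 9/5, x_0 = -4/3:
  E[X_t] = -4/3 * exp(-2/3 t) = -4*exp(-2*t/3)/3
  Var(X_t) = (9/5)^2 * (1 - exp(-2*2/3 t)) / (2 * 2/3) = 243/100 - 243*exp(-4*t/3)/100.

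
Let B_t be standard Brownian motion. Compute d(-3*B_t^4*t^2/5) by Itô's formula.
d(-3*B_t^4*t^2/5) = (6*B_t^2*t*(-B_t^2 - 3*t)/5) dt + (-12*B_t^3*t^2/5) dB_t

Itô's formula for f(t, x): d f(t, B_t) = (f_t + (1/2) f_xx) dt + f_x dB_t. Compute partials of f(t, x) = -3*t^2*x^4/5:
  f_t(t,x)  = -6*t*x^4/5
  f_x(t,x)  = -12*t^2*x^3/5
  f_xx(t,x) = -36*t^2*x^2/5
Assemble drift = f_t + (1/2) f_xx = 6*t*x^2*(-3*t - x^2)/5 and diffusion = f_x = -12*t^2*x^3/5. Substituting x = B_t:
  d(-3*B_t^4*t^2/5) = (6*B_t^2*t*(-B_t^2 - 3*t)/5) dt + (-12*B_t^3*t^2/5) dB_t.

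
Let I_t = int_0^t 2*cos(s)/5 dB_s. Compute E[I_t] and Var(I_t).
E[I_t] = 0; Var(I_t) = 2*t/25 + sin(2*t)/25

The Itô integral of a deterministic integrand f(s) has mean 0 because each increment f(s) * (B_{s+ds} - B_s) has mean 0. By the Itô isometry:
  Var( int_0^t f(s) dB_s ) = E[ (int_0^t f(s) dB_s)^2 ] = int_0^t f(s)^2 ds.
Here f(s) = 2*cos(s)/5, so f(s)^2 = 4*cos(s)^2/25. Integrate:
  int_0^t (4*cos(s)^2/25) ds = 2*t/25 + sin(2*t)/25.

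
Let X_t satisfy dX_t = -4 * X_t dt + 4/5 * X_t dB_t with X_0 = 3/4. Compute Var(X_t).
Var(X_t) = (9*exp(16*t/25) - 9)*exp(-8*t)/16

For GBM dX = mu X dt + sigma X dB with X_0 = x_0, apply Itô to Y = log X: dY = (mu - sigma^2/2) dt + sigma dB, so Y_t = log(x_0) + (mu - sigma^2/2) t + sigma B_t and hence X_t = x_0 * exp((mu - sigma^2/2) t + sigma B_t).
With mu = -4, sigma = 4/5, x_0 = 3/4, this gives:
  X_t = 3/4 * exp((-108/25) * t + (4/5) * B_t).
Since sigma*B_t ~ Normal(0, sigma^2 t), E[exp(sigma*B_t)] = exp(sigma^2 t / 2); so E[X_t] = x_0 * exp((mu - sigma^2/2) t) * exp(sigma^2 t / 2) = x_0 * exp(mu t) = 3*exp(-4*t)/4.
Var(X_t) = E[X_t^2] - (E[X_t])^2 = x_0^2 * exp(2 mu t) * (exp(sigma^2 t) - 1) = (9*exp(16*t/25) - 9)*exp(-8*t)/16.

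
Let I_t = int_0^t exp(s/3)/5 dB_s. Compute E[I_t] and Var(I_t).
E[I_t] = 0; Var(I_t) = 3*exp(2*t/3)/50 - 3/50

The Itô integral of a deterministic integrand f(s) has mean 0 because each increment f(s) * (B_{s+ds} - B_s) has mean 0. By the Itô isometry:
  Var( int_0^t f(s) dB_s ) = E[ (int_0^t f(s) dB_s)^2 ] = int_0^t f(s)^2 ds.
Here f(s) = exp(s/3)/5, so f(s)^2 = exp(2*s/3)/25. Integrate:
  int_0^t (exp(2*s/3)/25) ds = 3*exp(2*t/3)/50 - 3/50.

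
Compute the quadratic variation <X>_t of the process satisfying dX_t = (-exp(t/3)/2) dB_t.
<X>_t = 3*exp(2*t/3)/8 - 3/8

For an Itô process dX_t = a(t) dt + b(t) dB_t, the quadratic variation is <X>_t = int_0^t b(s)^2 ds (the drift term does not contribute). Here b(s) = -exp(s/3)/2, so
  b(s)^2 = exp(2*s/3)/4.
Integrating from 0 to t:
  <X>_t = int_0^t (exp(2*s/3)/4) ds = 3*exp(2*t/3)/8 - 3/8.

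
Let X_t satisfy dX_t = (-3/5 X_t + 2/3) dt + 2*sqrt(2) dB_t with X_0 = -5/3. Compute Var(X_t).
Var(X_t) = 20/3 - 20*exp(-6*t/5)/3

The variance V(t) = Var(X_t) satisfies V'(t) = 2 a V(t) + c^2 with V(0) = 0 (drift coefficient is linear in X, diffusion is constant). With a = -3/5, c = 2*sqrt(2), the solution is
  V(t) = (c^2 / (2 a)) * (exp(2 a t) - 1)
       = ((2*sqrt(2))^2 / (2*(-3/5))) * (exp((-6/5) t) - 1)
       = 20/3 - 20*exp(-6*t/5)/3.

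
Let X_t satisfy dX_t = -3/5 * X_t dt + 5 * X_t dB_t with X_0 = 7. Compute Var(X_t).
Var(X_t) = (49*exp(25*t) - 49)*exp(-6*t/5)

For GBM dX = mu X dt + sigma X dB with X_0 = x_0, apply Itô to Y = log X: dY = (mu - sigma^2/2) dt + sigma dB, so Y_t = log(x_0) + (mu - sigma^2/2) t + sigma B_t and hence X_t = x_0 * exp((mu - sigma^2/2) t + sigma B_t).
With mu = -3/5, sigma = 5, x_0 = 7, this gives:
  X_t = 7 * exp((-131/10) * t + (5) * B_t).
Since sigma*B_t ~ Normal(0, sigma^2 t), E[exp(sigma*B_t)] = exp(sigma^2 t / 2); so E[X_t] = x_0 * exp((mu - sigma^2/2) t) * exp(sigma^2 t / 2) = x_0 * exp(mu t) = 7*exp(-3*t/5).
Var(X_t) = E[X_t^2] - (E[X_t])^2 = x_0^2 * exp(2 mu t) * (exp(sigma^2 t) - 1) = (49*exp(25*t) - 49)*exp(-6*t/5).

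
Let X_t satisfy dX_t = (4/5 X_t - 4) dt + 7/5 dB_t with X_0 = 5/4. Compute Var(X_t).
Var(X_t) = 49*exp(8*t/5)/40 - 49/40

The variance V(t) = Var(X_t) satisfies V'(t) = 2 a V(t) + c^2 with V(0) = 0 (drift coefficient is linear in X, diffusion is constant). With a = 4/5, c = 7/5, the solution is
  V(t) = (c^2 / (2 a)) * (exp(2 a t) - 1)
       = ((7/5)^2 / (2*(4/5))) * (exp((8/5) t) - 1)
       = 49*exp(8*t/5)/40 - 49/40.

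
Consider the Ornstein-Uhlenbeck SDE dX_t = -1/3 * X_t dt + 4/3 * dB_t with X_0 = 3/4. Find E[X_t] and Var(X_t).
E[X_t] = 3*exp(-t/3)/4; Var(X_t) = 8/3 - 8*exp(-2*t/3)/3

The OU SDE dX = -theta X dt + sigma dB admits the integrating factor exp(theta t): d(exp(theta t) X_t) = sigma exp(theta t) dB_t. Integrating from 0 to t:
  X_t = x_0 * exp(-theta t) + sigma * int_0^t exp(-theta (t-s)) dB_s.
The Itô integral has mean 0 and (by the Itô isometry) variance sigma^2 * int_0^t exp(-2 theta (t - s)) ds = sigma^2 * (1 - exp(-2 theta t)) / (2 theta).
With theta = 1/3, sigma = 4/3, x_0 = 3/4:
  E[X_t] = 3/4 * exp(-1/3 t) = 3*exp(-t/3)/4
  Var(X_t) = (4/3)^2 * (1 - exp(-2*1/3 t)) / (2 * 1/3) = 8/3 - 8*exp(-2*t/3)/3.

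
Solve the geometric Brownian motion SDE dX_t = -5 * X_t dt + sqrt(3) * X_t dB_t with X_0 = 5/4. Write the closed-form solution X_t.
X_t = 5/4 * exp((-13/2) * t + (sqrt(3)) * B_t)

For GBM dX = mu X dt + sigma X dB with X_0 = x_0, apply Itô to Y = log X: dY = (mu - sigma^2/2) dt + sigma dB, so Y_t = log(x_0) + (mu - sigma^2/2) t + sigma B_t and hence X_t = x_0 * exp((mu - sigma^2/2) t + sigma B_t).
With mu = -5, sigma = sqrt(3), x_0 = 5/4, this gives:
  X_t = 5/4 * exp((-13/2) * t + (sqrt(3)) * B_t).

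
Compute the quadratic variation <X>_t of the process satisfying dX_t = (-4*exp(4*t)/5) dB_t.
<X>_t = 2*exp(8*t)/25 - 2/25

For an Itô process dX_t = a(t) dt + b(t) dB_t, the quadratic variation is <X>_t = int_0^t b(s)^2 ds (the drift term does not contribute). Here b(s) = -4*exp(4*s)/5, so
  b(s)^2 = 16*exp(8*s)/25.
Integrating from 0 to t:
  <X>_t = int_0^t (16*exp(8*s)/25) ds = 2*exp(8*t)/25 - 2/25.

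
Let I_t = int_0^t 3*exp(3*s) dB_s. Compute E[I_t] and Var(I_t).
E[I_t] = 0; Var(I_t) = 3*exp(6*t)/2 - 3/2

The Itô integral of a deterministic integrand f(s) has mean 0 because each increment f(s) * (B_{s+ds} - B_s) has mean 0. By the Itô isometry:
  Var( int_0^t f(s) dB_s ) = E[ (int_0^t f(s) dB_s)^2 ] = int_0^t f(s)^2 ds.
Here f(s) = 3*exp(3*s), so f(s)^2 = 9*exp(6*s). Integrate:
  int_0^t (9*exp(6*s)) ds = 3*exp(6*t)/2 - 3/2.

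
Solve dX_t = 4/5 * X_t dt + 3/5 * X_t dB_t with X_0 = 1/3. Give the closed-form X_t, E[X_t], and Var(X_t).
X_t = 1/3 * exp((31/50) t + (3/5) B_t); E[X_t] = exp(4*t/5)/3; Var(X_t) = (exp(9*t/25) - 1)*exp(8*t/5)/9

For GBM dX = mu X dt + sigma X dB with X_0 = x_0, apply Itô to Y = log X: dY = (mu - sigma^2/2) dt + sigma dB, so Y_t = log(x_0) + (mu - sigma^2/2) t + sigma B_t and hence X_t = x_0 * exp((mu - sigma^2/2) t + sigma B_t).
With mu = 4/5, sigma = 3/5, x_0 = 1/3, this gives:
  X_t = 1/3 * exp((31/50) * t + (3/5) * B_t).
Since sigma*B_t ~ Normal(0, sigma^2 t), E[exp(sigma*B_t)] = exp(sigma^2 t / 2); so E[X_t] = x_0 * exp((mu - sigma^2/2) t) * exp(sigma^2 t / 2) = x_0 * exp(mu t) = exp(4*t/5)/3.
Var(X_t) = E[X_t^2] - (E[X_t])^2 = x_0^2 * exp(2 mu t) * (exp(sigma^2 t) - 1) = (exp(9*t/25) - 1)*exp(8*t/5)/9.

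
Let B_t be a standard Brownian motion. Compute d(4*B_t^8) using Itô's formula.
d(4*B_t^8) = (112*B_t^6) dt + (32*B_t^7) dB_t

Itô's formula for f(B_t) gives d f(B_t) = f'(B_t) dB_t + (1/2) f''(B_t) dt. Compute derivatives of f(x) = 4*x^8:
  f'(x)  = 32*x^7
  f''(x) = 224*x^6
Substitute x = B_t and multiply the f'' term by 1/2:
  drift     = (1/2) * (224*x^6) evaluated at B_t = 112*B_t^6
  diffusion = (32*x^7) evaluated at B_t = 32*B_t^7
Therefore d(4*B_t^8) = (112*B_t^6) dt + (32*B_t^7) dB_t.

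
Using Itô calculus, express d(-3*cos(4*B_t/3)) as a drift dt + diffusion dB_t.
d(-3*cos(4*B_t/3)) = (8*cos(4*B_t/3)/3) dt + (4*sin(4*B_t/3)) dB_t

Itô's formula for f(B_t) gives d f(B_t) = f'(B_t) dB_t + (1/2) f''(B_t) dt. Compute derivatives of f(x) = -3*cos(4*x/3):
  f'(x)  = 4*sin(4*x/3)
  f''(x) = 16*cos(4*x/3)/3
Substitute x = B_t and multiply the f'' term by 1/2:
  drift     = (1/2) * (16*cos(4*x/3)/3) evaluated at B_t = 8*cos(4*B_t/3)/3
  diffusion = (4*sin(4*x/3)) evaluated at B_t = 4*sin(4*B_t/3)
Therefore d(-3*cos(4*B_t/3)) = (8*cos(4*B_t/3)/3) dt + (4*sin(4*B_t/3)) dB_t.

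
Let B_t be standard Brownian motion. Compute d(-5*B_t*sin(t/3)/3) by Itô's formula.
d(-5*B_t*sin(t/3)/3) = (-5*B_t*cos(t/3)/9) dt + (-5*sin(t/3)/3) dB_t

Itô's formula for f(t, x): d f(t, B_t) = (f_t + (1/2) f_xx) dt + f_x dB_t. Compute partials of f(t, x) = -5*x*sin(t/3)/3:
  f_t(t,x)  = -5*x*cos(t/3)/9
  f_x(t,x)  = -5*sin(t/3)/3
  f_xx(t,x) = 0
Assemble drift = f_t + (1/2) f_xx = -5*x*cos(t/3)/9 and diffusion = f_x = -5*sin(t/3)/3. Substituting x = B_t:
  d(-5*B_t*sin(t/3)/3) = (-5*B_t*cos(t/3)/9) dt + (-5*sin(t/3)/3) dB_t.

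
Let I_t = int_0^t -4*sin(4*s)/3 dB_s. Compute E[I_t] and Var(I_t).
E[I_t] = 0; Var(I_t) = 8*t/9 - 2*sin(4*t)*cos(4*t)/9

The Itô integral of a deterministic integrand f(s) has mean 0 because each increment f(s) * (B_{s+ds} - B_s) has mean 0. By the Itô isometry:
  Var( int_0^t f(s) dB_s ) = E[ (int_0^t f(s) dB_s)^2 ] = int_0^t f(s)^2 ds.
Here f(s) = -4*sin(4*s)/3, so f(s)^2 = 16*sin(4*s)^2/9. Integrate:
  int_0^t (16*sin(4*s)^2/9) ds = 8*t/9 - 2*sin(4*t)*cos(4*t)/9.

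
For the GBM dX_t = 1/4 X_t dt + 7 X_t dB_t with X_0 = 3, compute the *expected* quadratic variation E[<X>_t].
E[<X>_t] = 98*exp(99*t/2)/11 - 98/11

<X>_t = int_0^t (7 * X_s)^2 ds. Taking expectation inside the integral: E[<X>_t] = 7^2 * int_0^t E[X_s^2] ds. For GBM, E[X_s^2] = x_0^2 * exp((2 mu + sigma^2) s). Integrating:
  E[<X>_t] = 7^2 * 3^2 * (exp((2*(1/4) + 7^2) t) - 1) / (2*(1/4) + 7^2)
           = 7^2 * 3^2 * (exp((99/2) t) - 1) / (99/2) = 98*exp(99*t/2)/11 - 98/11.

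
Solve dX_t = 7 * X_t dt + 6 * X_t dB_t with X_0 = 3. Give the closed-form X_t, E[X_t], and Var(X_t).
X_t = 3 * exp((-11) t + (6) B_t); E[X_t] = 3*exp(7*t); Var(X_t) = 9*(exp(36*t) - 1)*exp(14*t)

For GBM dX = mu X dt + sigma X dB with X_0 = x_0, apply Itô to Y = log X: dY = (mu - sigma^2/2) dt + sigma dB, so Y_t = log(x_0) + (mu - sigma^2/2) t + sigma B_t and hence X_t = x_0 * exp((mu - sigma^2/2) t + sigma B_t).
With mu = 7, sigma = 6, x_0 = 3, this gives:
  X_t = 3 * exp((-11) * t + (6) * B_t).
Since sigma*B_t ~ Normal(0, sigma^2 t), E[exp(sigma*B_t)] = exp(sigma^2 t / 2); so E[X_t] = x_0 * exp((mu - sigma^2/2) t) * exp(sigma^2 t / 2) = x_0 * exp(mu t) = 3*exp(7*t).
Var(X_t) = E[X_t^2] - (E[X_t])^2 = x_0^2 * exp(2 mu t) * (exp(sigma^2 t) - 1) = 9*(exp(36*t) - 1)*exp(14*t).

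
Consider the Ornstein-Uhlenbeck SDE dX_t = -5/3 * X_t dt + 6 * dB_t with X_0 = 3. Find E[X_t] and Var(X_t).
E[X_t] = 3*exp(-5*t/3); Var(X_t) = 54/5 - 54*exp(-10*t/3)/5

The OU SDE dX = -theta X dt + sigma dB admits the integrating factor exp(theta t): d(exp(theta t) X_t) = sigma exp(theta t) dB_t. Integrating from 0 to t:
  X_t = x_0 * exp(-theta t) + sigma * int_0^t exp(-theta (t-s)) dB_s.
The Itô integral has mean 0 and (by the Itô isometry) variance sigma^2 * int_0^t exp(-2 theta (t - s)) ds = sigma^2 * (1 - exp(-2 theta t)) / (2 theta).
With theta = 5/3, sigma = 6, x_0 = 3:
  E[X_t] = 3 * exp(-5/3 t) = 3*exp(-5*t/3)
  Var(X_t) = (6)^2 * (1 - exp(-2*5/3 t)) / (2 * 5/3) = 54/5 - 54*exp(-10*t/3)/5.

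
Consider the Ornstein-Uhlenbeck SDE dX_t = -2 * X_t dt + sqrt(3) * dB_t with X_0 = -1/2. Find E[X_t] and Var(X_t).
E[X_t] = -exp(-2*t)/2; Var(X_t) = 3/4 - 3*exp(-4*t)/4

The OU SDE dX = -theta X dt + sigma dB admits the integrating factor exp(theta t): d(exp(theta t) X_t) = sigma exp(theta t) dB_t. Integrating from 0 to t:
  X_t = x_0 * exp(-theta t) + sigma * int_0^t exp(-theta (t-s)) dB_s.
The Itô integral has mean 0 and (by the Itô isometry) variance sigma^2 * int_0^t exp(-2 theta (t - s)) ds = sigma^2 * (1 - exp(-2 theta t)) / (2 theta).
With theta = 2, sigma = sqrt(3), x_0 = -1/2:
  E[X_t] = -1/2 * exp(-2 t) = -exp(-2*t)/2
  Var(X_t) = (sqrt(3))^2 * (1 - exp(-2*2 t)) / (2 * 2) = 3/4 - 3*exp(-4*t)/4.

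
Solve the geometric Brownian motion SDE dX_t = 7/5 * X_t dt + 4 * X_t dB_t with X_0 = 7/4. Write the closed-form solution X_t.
X_t = 7/4 * exp((-33/5) * t + (4) * B_t)

For GBM dX = mu X dt + sigma X dB with X_0 = x_0, apply Itô to Y = log X: dY = (mu - sigma^2/2) dt + sigma dB, so Y_t = log(x_0) + (mu - sigma^2/2) t + sigma B_t and hence X_t = x_0 * exp((mu - sigma^2/2) t + sigma B_t).
With mu = 7/5, sigma = 4, x_0 = 7/4, this gives:
  X_t = 7/4 * exp((-33/5) * t + (4) * B_t).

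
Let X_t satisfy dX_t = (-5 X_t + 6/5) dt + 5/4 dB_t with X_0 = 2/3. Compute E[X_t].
E[X_t] = 6/25 + 32*exp(-5*t)/75

Taking expectations and using E[dB_t] = 0, the mean m(t) = E[X_t] satisfies the ODE m'(t) = a m(t) + b with m(0) = x_0. With a = -5, b = 6/5, x_0 = 2/3, the solution is
  m(t) = x_0 * exp(a t) + (b/a) * (exp(a t) - 1)
       = (2/3) * exp((-5) t) + ((6/5)/(-5)) * (exp((-5) t) - 1)
       = 6/25 + 32*exp(-5*t)/75.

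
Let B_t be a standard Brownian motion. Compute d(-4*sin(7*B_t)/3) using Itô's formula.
d(-4*sin(7*B_t)/3) = (98*sin(7*B_t)/3) dt + (-28*cos(7*B_t)/3) dB_t

Itô's formula for f(B_t) gives d f(B_t) = f'(B_t) dB_t + (1/2) f''(B_t) dt. Compute derivatives of f(x) = -4*sin(7*x)/3:
  f'(x)  = -28*cos(7*x)/3
  f''(x) = 196*sin(7*x)/3
Substitute x = B_t and multiply the f'' term by 1/2:
  drift     = (1/2) * (196*sin(7*x)/3) evaluated at B_t = 98*sin(7*B_t)/3
  diffusion = (-28*cos(7*x)/3) evaluated at B_t = -28*cos(7*B_t)/3
Therefore d(-4*sin(7*B_t)/3) = (98*sin(7*B_t)/3) dt + (-28*cos(7*B_t)/3) dB_t.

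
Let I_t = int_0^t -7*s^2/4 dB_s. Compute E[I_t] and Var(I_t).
E[I_t] = 0; Var(I_t) = 49*t^5/80

The Itô integral of a deterministic integrand f(s) has mean 0 because each increment f(s) * (B_{s+ds} - B_s) has mean 0. By the Itô isometry:
  Var( int_0^t f(s) dB_s ) = E[ (int_0^t f(s) dB_s)^2 ] = int_0^t f(s)^2 ds.
Here f(s) = -7*s^2/4, so f(s)^2 = 49*s^4/16. Integrate:
  int_0^t (49*s^4/16) ds = 49*t^5/80.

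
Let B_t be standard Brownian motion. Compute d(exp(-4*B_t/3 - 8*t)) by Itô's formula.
d(exp(-4*B_t/3 - 8*t)) = (-64*exp(-4*B_t/3 - 8*t)/9) dt + (-4*exp(-4*B_t/3 - 8*t)/3) dB_t

Itô's formula for f(t, x): d f(t, B_t) = (f_t + (1/2) f_xx) dt + f_x dB_t. Compute partials of f(t, x) = exp(-8*t - 4*x/3):
  f_t(t,x)  = -8*exp(-8*t - 4*x/3)
  f_x(t,x)  = -4*exp(-8*t - 4*x/3)/3
  f_xx(t,x) = 16*exp(-8*t - 4*x/3)/9
Assemble drift = f_t + (1/2) f_xx = -64*exp(-8*t - 4*x/3)/9 and diffusion = f_x = -4*exp(-8*t - 4*x/3)/3. Substituting x = B_t:
  d(exp(-4*B_t/3 - 8*t)) = (-64*exp(-4*B_t/3 - 8*t)/9) dt + (-4*exp(-4*B_t/3 - 8*t)/3) dB_t.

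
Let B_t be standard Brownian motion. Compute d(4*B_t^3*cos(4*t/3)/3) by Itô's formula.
d(4*B_t^3*cos(4*t/3)/3) = (4*B_t*(-4*B_t^2*sin(4*t/3)/9 + cos(4*t/3))) dt + (4*B_t^2*cos(4*t/3)) dB_t

Itô's formula for f(t, x): d f(t, B_t) = (f_t + (1/2) f_xx) dt + f_x dB_t. Compute partials of f(t, x) = 4*x^3*cos(4*t/3)/3:
  f_t(t,x)  = -16*x^3*sin(4*t/3)/9
  f_x(t,x)  = 4*x^2*cos(4*t/3)
  f_xx(t,x) = 8*x*cos(4*t/3)
Assemble drift = f_t + (1/2) f_xx = 4*x*(-4*x^2*sin(4*t/3)/9 + cos(4*t/3)) and diffusion = f_x = 4*x^2*cos(4*t/3). Substituting x = B_t:
  d(4*B_t^3*cos(4*t/3)/3) = (4*B_t*(-4*B_t^2*sin(4*t/3)/9 + cos(4*t/3))) dt + (4*B_t^2*cos(4*t/3)) dB_t.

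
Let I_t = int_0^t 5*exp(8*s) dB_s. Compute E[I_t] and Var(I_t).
E[I_t] = 0; Var(I_t) = 25*exp(16*t)/16 - 25/16

The Itô integral of a deterministic integrand f(s) has mean 0 because each increment f(s) * (B_{s+ds} - B_s) has mean 0. By the Itô isometry:
  Var( int_0^t f(s) dB_s ) = E[ (int_0^t f(s) dB_s)^2 ] = int_0^t f(s)^2 ds.
Here f(s) = 5*exp(8*s), so f(s)^2 = 25*exp(16*s). Integrate:
  int_0^t (25*exp(16*s)) ds = 25*exp(16*t)/16 - 25/16.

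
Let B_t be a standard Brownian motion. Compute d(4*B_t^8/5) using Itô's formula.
d(4*B_t^8/5) = (112*B_t^6/5) dt + (32*B_t^7/5) dB_t

Itô's formula for f(B_t) gives d f(B_t) = f'(B_t) dB_t + (1/2) f''(B_t) dt. Compute derivatives of f(x) = 4*x^8/5:
  f'(x)  = 32*x^7/5
  f''(x) = 224*x^6/5
Substitute x = B_t and multiply the f'' term by 1/2:
  drift     = (1/2) * (224*x^6/5) evaluated at B_t = 112*B_t^6/5
  diffusion = (32*x^7/5) evaluated at B_t = 32*B_t^7/5
Therefore d(4*B_t^8/5) = (112*B_t^6/5) dt + (32*B_t^7/5) dB_t.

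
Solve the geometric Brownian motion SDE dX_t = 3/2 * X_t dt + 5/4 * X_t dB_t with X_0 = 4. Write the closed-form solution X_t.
X_t = 4 * exp((23/32) * t + (5/4) * B_t)

For GBM dX = mu X dt + sigma X dB with X_0 = x_0, apply Itô to Y = log X: dY = (mu - sigma^2/2) dt + sigma dB, so Y_t = log(x_0) + (mu - sigma^2/2) t + sigma B_t and hence X_t = x_0 * exp((mu - sigma^2/2) t + sigma B_t).
With mu = 3/2, sigma = 5/4, x_0 = 4, this gives:
  X_t = 4 * exp((23/32) * t + (5/4) * B_t).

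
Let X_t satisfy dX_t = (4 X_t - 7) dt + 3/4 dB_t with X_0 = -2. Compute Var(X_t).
Var(X_t) = 9*exp(8*t)/128 - 9/128

The variance V(t) = Var(X_t) satisfies V'(t) = 2 a V(t) + c^2 with V(0) = 0 (drift coefficient is linear in X, diffusion is constant). With a = 4, c = 3/4, the solution is
  V(t) = (c^2 / (2 a)) * (exp(2 a t) - 1)
       = ((3/4)^2 / (2*4)) * (exp(8 t) - 1)
       = 9*exp(8*t)/128 - 9/128.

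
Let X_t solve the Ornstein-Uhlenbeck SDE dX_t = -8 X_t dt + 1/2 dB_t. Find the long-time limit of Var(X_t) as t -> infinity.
lim Var(X_t) = 1/64

The OU SDE dX = -theta X dt + sigma dB admits the integrating factor exp(theta t): d(exp(theta t) X_t) = sigma exp(theta t) dB_t. Integrating from 0 to t gives X_t = x_0 * exp(-theta t) + sigma * int_0^t exp(-theta (t-s)) dB_s for any initial x_0. The Itô integral has variance (by the Itô isometry) sigma^2 * int_0^t exp(-2 theta (t - s)) ds = sigma^2 * (1 - exp(-2 theta t)) / (2 theta), independent of x_0.
With theta = 8, sigma = 1/2:
  Var(X_t) = (1/2)^2 * (1 - exp(-2*8 t)) / (2 * 8) = 1/64 - exp(-16*t)/64.
As t -> infinity, exp(-2*8 t) -> 0, so the stationary variance is sigma^2 / (2 theta) = 1/64.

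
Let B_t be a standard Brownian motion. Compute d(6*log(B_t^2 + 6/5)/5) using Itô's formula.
d(6*log(B_t^2 + 6/5)/5) = (6*(6 - 5*B_t^2)/(5*B_t^2 + 6)^2) dt + (12*B_t/(5*B_t^2 + 6)) dB_t

Itô's formula for f(B_t) gives d f(B_t) = f'(B_t) dB_t + (1/2) f''(B_t) dt. Compute derivatives of f(x) = 6*log(x^2 + 6/5)/5:
  f'(x)  = 12*x/(5*x^2 + 6)
  f''(x) = 12*(6 - 5*x^2)/(5*x^2 + 6)^2
Substitute x = B_t and multiply the f'' term by 1/2:
  drift     = (1/2) * (12*(6 - 5*x^2)/(5*x^2 + 6)^2) evaluated at B_t = 6*(6 - 5*B_t^2)/(5*B_t^2 + 6)^2
  diffusion = (12*x/(5*x^2 + 6)) evaluated at B_t = 12*B_t/(5*B_t^2 + 6)
Therefore d(6*log(B_t^2 + 6/5)/5) = (6*(6 - 5*B_t^2)/(5*B_t^2 + 6)^2) dt + (12*B_t/(5*B_t^2 + 6)) dB_t.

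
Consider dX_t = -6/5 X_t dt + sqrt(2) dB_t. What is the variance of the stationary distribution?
lim Var(X_t) = 5/6

The OU SDE dX = -theta X dt + sigma dB admits the integrating factor exp(theta t): d(exp(theta t) X_t) = sigma exp(theta t) dB_t. Integrating from 0 to t gives X_t = x_0 * exp(-theta t) + sigma * int_0^t exp(-theta (t-s)) dB_s for any initial x_0. The Itô integral has variance (by the Itô isometry) sigma^2 * int_0^t exp(-2 theta (t - s)) ds = sigma^2 * (1 - exp(-2 theta t)) / (2 theta), independent of x_0.
With theta = 6/5, sigma = sqrt(2):
  Var(X_t) = (sqrt(2))^2 * (1 - exp(-2*6/5 t)) / (2 * 6/5) = 5/6 - 5*exp(-12*t/5)/6.
As t -> infinity, exp(-2*6/5 t) -> 0, so the stationary variance is sigma^2 / (2 theta) = 5/6.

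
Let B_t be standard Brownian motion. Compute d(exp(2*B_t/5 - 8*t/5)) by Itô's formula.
d(exp(2*B_t/5 - 8*t/5)) = (-38*exp(2*B_t/5 - 8*t/5)/25) dt + (2*exp(2*B_t/5 - 8*t/5)/5) dB_t

Itô's formula for f(t, x): d f(t, B_t) = (f_t + (1/2) f_xx) dt + f_x dB_t. Compute partials of f(t, x) = exp(-8*t/5 + 2*x/5):
  f_t(t,x)  = -8*exp(-8*t/5 + 2*x/5)/5
  f_x(t,x)  = 2*exp(-8*t/5 + 2*x/5)/5
  f_xx(t,x) = 4*exp(-8*t/5 + 2*x/5)/25
Assemble drift = f_t + (1/2) f_xx = -38*exp(-8*t/5 + 2*x/5)/25 and diffusion = f_x = 2*exp(-8*t/5 + 2*x/5)/5. Substituting x = B_t:
  d(exp(2*B_t/5 - 8*t/5)) = (-38*exp(2*B_t/5 - 8*t/5)/25) dt + (2*exp(2*B_t/5 - 8*t/5)/5) dB_t.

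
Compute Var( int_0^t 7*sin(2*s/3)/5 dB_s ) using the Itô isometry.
Var = 49*t/50 - 147*sin(4*t/3)/200

The Itô integral of a deterministic integrand f(s) has mean 0 because each increment f(s) * (B_{s+ds} - B_s) has mean 0. By the Itô isometry:
  Var( int_0^t f(s) dB_s ) = E[ (int_0^t f(s) dB_s)^2 ] = int_0^t f(s)^2 ds.
Here f(s) = 7*sin(2*s/3)/5, so f(s)^2 = 49*sin(2*s/3)^2/25. Integrate:
  int_0^t (49*sin(2*s/3)^2/25) ds = 49*t/50 - 147*sin(4*t/3)/200.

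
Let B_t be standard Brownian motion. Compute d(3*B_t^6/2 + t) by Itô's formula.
d(3*B_t^6/2 + t) = (45*B_t^4/2 + 1) dt + (9*B_t^5) dB_t

Itô's formula for f(t, x): d f(t, B_t) = (f_t + (1/2) f_xx) dt + f_x dB_t. Compute partials of f(t, x) = t + 3*x^6/2:
  f_t(t,x)  = 1
  f_x(t,x)  = 9*x^5
  f_xx(t,x) = 45*x^4
Assemble drift = f_t + (1/2) f_xx = 45*x^4/2 + 1 and diffusion = f_x = 9*x^5. Substituting x = B_t:
  d(3*B_t^6/2 + t) = (45*B_t^4/2 + 1) dt + (9*B_t^5) dB_t.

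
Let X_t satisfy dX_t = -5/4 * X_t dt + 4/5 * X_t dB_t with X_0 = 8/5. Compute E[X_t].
E[X_t] = 8*exp(-5*t/4)/5

For GBM dX = mu X dt + sigma X dB with X_0 = x_0, apply Itô to Y = log X: dY = (mu - sigma^2/2) dt + sigma dB, so Y_t = log(x_0) + (mu - sigma^2/2) t + sigma B_t and hence X_t = x_0 * exp((mu - sigma^2/2) t + sigma B_t).
With mu = -5/4, sigma = 4/5, x_0 = 8/5, this gives:
  X_t = 8/5 * exp((-157/100) * t + (4/5) * B_t).
Since sigma*B_t ~ Normal(0, sigma^2 t), E[exp(sigma*B_t)] = exp(sigma^2 t / 2); so E[X_t] = x_0 * exp((mu - sigma^2/2) t) * exp(sigma^2 t / 2) = x_0 * exp(mu t) = 8*exp(-5*t/4)/5.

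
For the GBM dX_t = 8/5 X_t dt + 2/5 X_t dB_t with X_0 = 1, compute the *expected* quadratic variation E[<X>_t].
E[<X>_t] = exp(84*t/25)/21 - 1/21

<X>_t = int_0^t ((2/5) * X_s)^2 ds. Taking expectation inside the integral: E[<X>_t] = (2/5)^2 * int_0^t E[X_s^2] ds. For GBM, E[X_s^2] = x_0^2 * exp((2 mu + sigma^2) s). Integrating:
  E[<X>_t] = (2/5)^2 * 1^2 * (exp((2*(8/5) + (2/5)^2) t) - 1) / (2*(8/5) + (2/5)^2)
           = (2/5)^2 * 1^2 * (exp((84/25) t) - 1) / (84/25) = exp(84*t/25)/21 - 1/21.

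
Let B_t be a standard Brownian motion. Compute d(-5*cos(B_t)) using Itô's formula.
d(-5*cos(B_t)) = (5*cos(B_t)/2) dt + (5*sin(B_t)) dB_t

Itô's formula for f(B_t) gives d f(B_t) = f'(B_t) dB_t + (1/2) f''(B_t) dt. Compute derivatives of f(x) = -5*cos(x):
  f'(x)  = 5*sin(x)
  f''(x) = 5*cos(x)
Substitute x = B_t and multiply the f'' term by 1/2:
  drift     = (1/2) * (5*cos(x)) evaluated at B_t = 5*cos(B_t)/2
  diffusion = (5*sin(x)) evaluated at B_t = 5*sin(B_t)
Therefore d(-5*cos(B_t)) = (5*cos(B_t)/2) dt + (5*sin(B_t)) dB_t.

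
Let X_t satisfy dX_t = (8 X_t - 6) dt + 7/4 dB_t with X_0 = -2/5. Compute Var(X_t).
Var(X_t) = 49*exp(16*t)/256 - 49/256

The variance V(t) = Var(X_t) satisfies V'(t) = 2 a V(t) + c^2 with V(0) = 0 (drift coefficient is linear in X, diffusion is constant). With a = 8, c = 7/4, the solution is
  V(t) = (c^2 / (2 a)) * (exp(2 a t) - 1)
       = ((7/4)^2 / (2*8)) * (exp(16 t) - 1)
       = 49*exp(16*t)/256 - 49/256.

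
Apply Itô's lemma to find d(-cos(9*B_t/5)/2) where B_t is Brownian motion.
d(-cos(9*B_t/5)/2) = (81*cos(9*B_t/5)/100) dt + (9*sin(9*B_t/5)/10) dB_t

Itô's formula for f(B_t) gives d f(B_t) = f'(B_t) dB_t + (1/2) f''(B_t) dt. Compute derivatives of f(x) = -cos(9*x/5)/2:
  f'(x)  = 9*sin(9*x/5)/10
  f''(x) = 81*cos(9*x/5)/50
Substitute x = B_t and multiply the f'' term by 1/2:
  drift     = (1/2) * (81*cos(9*x/5)/50) evaluated at B_t = 81*cos(9*B_t/5)/100
  diffusion = (9*sin(9*x/5)/10) evaluated at B_t = 9*sin(9*B_t/5)/10
Therefore d(-cos(9*B_t/5)/2) = (81*cos(9*B_t/5)/100) dt + (9*sin(9*B_t/5)/10) dB_t.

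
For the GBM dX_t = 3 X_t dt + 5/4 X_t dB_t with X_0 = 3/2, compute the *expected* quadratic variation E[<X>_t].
E[<X>_t] = 225*exp(121*t/16)/484 - 225/484

<X>_t = int_0^t ((5/4) * X_s)^2 ds. Taking expectation inside the integral: E[<X>_t] = (5/4)^2 * int_0^t E[X_s^2] ds. For GBM, E[X_s^2] = x_0^2 * exp((2 mu + sigma^2) s). Integrating:
  E[<X>_t] = (5/4)^2 * (3/2)^2 * (exp((2*3 + (5/4)^2) t) - 1) / (2*3 + (5/4)^2)
           = (5/4)^2 * (3/2)^2 * (exp((121/16) t) - 1) / (121/16) = 225*exp(121*t/16)/484 - 225/484.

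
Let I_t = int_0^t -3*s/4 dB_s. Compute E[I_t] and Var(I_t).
E[I_t] = 0; Var(I_t) = 3*t^3/16

The Itô integral of a deterministic integrand f(s) has mean 0 because each increment f(s) * (B_{s+ds} - B_s) has mean 0. By the Itô isometry:
  Var( int_0^t f(s) dB_s ) = E[ (int_0^t f(s) dB_s)^2 ] = int_0^t f(s)^2 ds.
Here f(s) = -3*s/4, so f(s)^2 = 9*s^2/16. Integrate:
  int_0^t (9*s^2/16) ds = 3*t^3/16.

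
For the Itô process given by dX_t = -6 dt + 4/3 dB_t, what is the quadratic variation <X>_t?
<X>_t = 16*t/9

For an Itô process dX_t = a(t) dt + b(t) dB_t, the quadratic variation is <X>_t = int_0^t b(s)^2 ds (the drift term does not contribute). Here b(s) = 4/3, so
  b(s)^2 = 16/9.
Integrating from 0 to t:
  <X>_t = int_0^t (16/9) ds = 16*t/9.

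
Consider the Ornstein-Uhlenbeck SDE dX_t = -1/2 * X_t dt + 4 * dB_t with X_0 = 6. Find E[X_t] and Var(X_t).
E[X_t] = 6*exp(-t/2); Var(X_t) = 16 - 16*exp(-t)

The OU SDE dX = -theta X dt + sigma dB admits the integrating factor exp(theta t): d(exp(theta t) X_t) = sigma exp(theta t) dB_t. Integrating from 0 to t:
  X_t = x_0 * exp(-theta t) + sigma * int_0^t exp(-theta (t-s)) dB_s.
The Itô integral has mean 0 and (by the Itô isometry) variance sigma^2 * int_0^t exp(-2 theta (t - s)) ds = sigma^2 * (1 - exp(-2 theta t)) / (2 theta).
With theta = 1/2, sigma = 4, x_0 = 6:
  E[X_t] = 6 * exp(-1/2 t) = 6*exp(-t/2)
  Var(X_t) = (4)^2 * (1 - exp(-2*1/2 t)) / (2 * 1/2) = 16 - 16*exp(-t).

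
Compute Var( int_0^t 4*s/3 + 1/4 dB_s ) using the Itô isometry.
Var = t*(256*t^2 + 144*t + 27)/432

The Itô integral of a deterministic integrand f(s) has mean 0 because each increment f(s) * (B_{s+ds} - B_s) has mean 0. By the Itô isometry:
  Var( int_0^t f(s) dB_s ) = E[ (int_0^t f(s) dB_s)^2 ] = int_0^t f(s)^2 ds.
Here f(s) = 4*s/3 + 1/4, so f(s)^2 = (16*s + 3)^2/144. Integrate:
  int_0^t ((16*s + 3)^2/144) ds = t*(256*t^2 + 144*t + 27)/432.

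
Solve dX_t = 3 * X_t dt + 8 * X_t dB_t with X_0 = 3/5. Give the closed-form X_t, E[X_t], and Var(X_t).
X_t = 3/5 * exp((-29) t + (8) B_t); E[X_t] = 3*exp(3*t)/5; Var(X_t) = 9*(exp(64*t) - 1)*exp(6*t)/25

For GBM dX = mu X dt + sigma X dB with X_0 = x_0, apply Itô to Y = log X: dY = (mu - sigma^2/2) dt + sigma dB, so Y_t = log(x_0) + (mu - sigma^2/2) t + sigma B_t and hence X_t = x_0 * exp((mu - sigma^2/2) t + sigma B_t).
With mu = 3, sigma = 8, x_0 = 3/5, this gives:
  X_t = 3/5 * exp((-29) * t + (8) * B_t).
Since sigma*B_t ~ Normal(0, sigma^2 t), E[exp(sigma*B_t)] = exp(sigma^2 t / 2); so E[X_t] = x_0 * exp((mu - sigma^2/2) t) * exp(sigma^2 t / 2) = x_0 * exp(mu t) = 3*exp(3*t)/5.
Var(X_t) = E[X_t^2] - (E[X_t])^2 = x_0^2 * exp(2 mu t) * (exp(sigma^2 t) - 1) = 9*(exp(64*t) - 1)*exp(6*t)/25.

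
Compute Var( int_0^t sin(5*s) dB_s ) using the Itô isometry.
Var = t/2 - sin(10*t)/20

The Itô integral of a deterministic integrand f(s) has mean 0 because each increment f(s) * (B_{s+ds} - B_s) has mean 0. By the Itô isometry:
  Var( int_0^t f(s) dB_s ) = E[ (int_0^t f(s) dB_s)^2 ] = int_0^t f(s)^2 ds.
Here f(s) = sin(5*s), so f(s)^2 = sin(5*s)^2. Integrate:
  int_0^t (sin(5*s)^2) ds = t/2 - sin(10*t)/20.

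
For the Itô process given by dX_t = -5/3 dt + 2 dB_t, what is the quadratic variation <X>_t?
<X>_t = 4*t

For an Itô process dX_t = a(t) dt + b(t) dB_t, the quadratic variation is <X>_t = int_0^t b(s)^2 ds (the drift term does not contribute). Here b(s) = 2, so
  b(s)^2 = 4.
Integrating from 0 to t:
  <X>_t = int_0^t (4) ds = 4*t.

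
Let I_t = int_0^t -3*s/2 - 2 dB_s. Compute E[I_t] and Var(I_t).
E[I_t] = 0; Var(I_t) = t*(3*t^2 + 12*t + 16)/4

The Itô integral of a deterministic integrand f(s) has mean 0 because each increment f(s) * (B_{s+ds} - B_s) has mean 0. By the Itô isometry:
  Var( int_0^t f(s) dB_s ) = E[ (int_0^t f(s) dB_s)^2 ] = int_0^t f(s)^2 ds.
Here f(s) = -3*s/2 - 2, so f(s)^2 = (3*s + 4)^2/4. Integrate:
  int_0^t ((3*s + 4)^2/4) ds = t*(3*t^2 + 12*t + 16)/4.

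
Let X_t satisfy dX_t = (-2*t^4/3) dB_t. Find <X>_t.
<X>_t = 4*t^9/81

For an Itô process dX_t = a(t) dt + b(t) dB_t, the quadratic variation is <X>_t = int_0^t b(s)^2 ds (the drift term does not contribute). Here b(s) = -2*s^4/3, so
  b(s)^2 = 4*s^8/9.
Integrating from 0 to t:
  <X>_t = int_0^t (4*s^8/9) ds = 4*t^9/81.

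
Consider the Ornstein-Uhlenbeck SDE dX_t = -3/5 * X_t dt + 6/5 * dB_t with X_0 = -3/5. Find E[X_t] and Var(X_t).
E[X_t] = -3*exp(-3*t/5)/5; Var(X_t) = 6/5 - 6*exp(-6*t/5)/5

The OU SDE dX = -theta X dt + sigma dB admits the integrating factor exp(theta t): d(exp(theta t) X_t) = sigma exp(theta t) dB_t. Integrating from 0 to t:
  X_t = x_0 * exp(-theta t) + sigma * int_0^t exp(-theta (t-s)) dB_s.
The Itô integral has mean 0 and (by the Itô isometry) variance sigma^2 * int_0^t exp(-2 theta (t - s)) ds = sigma^2 * (1 - exp(-2 theta t)) / (2 theta).
With theta = 3/5, sigma = 6/5, x_0 = -3/5:
  E[X_t] = -3/5 * exp(-3/5 t) = -3*exp(-3*t/5)/5
  Var(X_t) = (6/5)^2 * (1 - exp(-2*3/5 t)) / (2 * 3/5) = 6/5 - 6*exp(-6*t/5)/5.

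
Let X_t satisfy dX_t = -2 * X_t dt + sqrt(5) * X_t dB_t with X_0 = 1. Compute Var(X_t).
Var(X_t) = exp(t) - exp(-4*t)

For GBM dX = mu X dt + sigma X dB with X_0 = x_0, apply Itô to Y = log X: dY = (mu - sigma^2/2) dt + sigma dB, so Y_t = log(x_0) + (mu - sigma^2/2) t + sigma B_t and hence X_t = x_0 * exp((mu - sigma^2/2) t + sigma B_t).
With mu = -2, sigma = sqrt(5), x_0 = 1, this gives:
  X_t = 1 * exp((-9/2) * t + (sqrt(5)) * B_t).
Since sigma*B_t ~ Normal(0, sigma^2 t), E[exp(sigma*B_t)] = exp(sigma^2 t / 2); so E[X_t] = x_0 * exp((mu - sigma^2/2) t) * exp(sigma^2 t / 2) = x_0 * exp(mu t) = exp(-2*t).
Var(X_t) = E[X_t^2] - (E[X_t])^2 = x_0^2 * exp(2 mu t) * (exp(sigma^2 t) - 1) = exp(t) - exp(-4*t).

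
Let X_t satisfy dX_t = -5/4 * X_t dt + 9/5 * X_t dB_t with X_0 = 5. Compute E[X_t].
E[X_t] = 5*exp(-5*t/4)

For GBM dX = mu X dt + sigma X dB with X_0 = x_0, apply Itô to Y = log X: dY = (mu - sigma^2/2) dt + sigma dB, so Y_t = log(x_0) + (mu - sigma^2/2) t + sigma B_t and hence X_t = x_0 * exp((mu - sigma^2/2) t + sigma B_t).
With mu = -5/4, sigma = 9/5, x_0 = 5, this gives:
  X_t = 5 * exp((-287/100) * t + (9/5) * B_t).
Since sigma*B_t ~ Normal(0, sigma^2 t), E[exp(sigma*B_t)] = exp(sigma^2 t / 2); so E[X_t] = x_0 * exp((mu - sigma^2/2) t) * exp(sigma^2 t / 2) = x_0 * exp(mu t) = 5*exp(-5*t/4).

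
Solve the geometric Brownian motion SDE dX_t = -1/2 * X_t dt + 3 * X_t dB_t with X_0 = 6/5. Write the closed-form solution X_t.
X_t = 6/5 * exp((-5) * t + (3) * B_t)

For GBM dX = mu X dt + sigma X dB with X_0 = x_0, apply Itô to Y = log X: dY = (mu - sigma^2/2) dt + sigma dB, so Y_t = log(x_0) + (mu - sigma^2/2) t + sigma B_t and hence X_t = x_0 * exp((mu - sigma^2/2) t + sigma B_t).
With mu = -1/2, sigma = 3, x_0 = 6/5, this gives:
  X_t = 6/5 * exp((-5) * t + (3) * B_t).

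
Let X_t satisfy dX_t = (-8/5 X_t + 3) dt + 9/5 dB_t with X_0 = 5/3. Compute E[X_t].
E[X_t] = 15/8 - 5*exp(-8*t/5)/24

Taking expectations and using E[dB_t] = 0, the mean m(t) = E[X_t] satisfies the ODE m'(t) = a m(t) + b with m(0) = x_0. With a = -8/5, b = 3, x_0 = 5/3, the solution is
  m(t) = x_0 * exp(a t) + (b/a) * (exp(a t) - 1)
       = (5/3) * exp((-8/5) t) + (3/(-8/5)) * (exp((-8/5) t) - 1)
       = 15/8 - 5*exp(-8*t/5)/24.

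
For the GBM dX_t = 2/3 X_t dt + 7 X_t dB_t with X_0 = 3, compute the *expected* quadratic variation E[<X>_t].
E[<X>_t] = 1323*exp(151*t/3)/151 - 1323/151

<X>_t = int_0^t (7 * X_s)^2 ds. Taking expectation inside the integral: E[<X>_t] = 7^2 * int_0^t E[X_s^2] ds. For GBM, E[X_s^2] = x_0^2 * exp((2 mu + sigma^2) s). Integrating:
  E[<X>_t] = 7^2 * 3^2 * (exp((2*(2/3) + 7^2) t) - 1) / (2*(2/3) + 7^2)
           = 7^2 * 3^2 * (exp((151/3) t) - 1) / (151/3) = 1323*exp(151*t/3)/151 - 1323/151.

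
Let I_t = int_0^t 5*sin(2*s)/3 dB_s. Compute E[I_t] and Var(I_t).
E[I_t] = 0; Var(I_t) = 25*t/18 - 25*sin(4*t)/72

The Itô integral of a deterministic integrand f(s) has mean 0 because each increment f(s) * (B_{s+ds} - B_s) has mean 0. By the Itô isometry:
  Var( int_0^t f(s) dB_s ) = E[ (int_0^t f(s) dB_s)^2 ] = int_0^t f(s)^2 ds.
Here f(s) = 5*sin(2*s)/3, so f(s)^2 = 25*sin(2*s)^2/9. Integrate:
  int_0^t (25*sin(2*s)^2/9) ds = 25*t/18 - 25*sin(4*t)/72.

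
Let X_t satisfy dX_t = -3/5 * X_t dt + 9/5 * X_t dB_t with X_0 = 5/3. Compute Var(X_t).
Var(X_t) = (25*exp(81*t/25) - 25)*exp(-6*t/5)/9

For GBM dX = mu X dt + sigma X dB with X_0 = x_0, apply Itô to Y = log X: dY = (mu - sigma^2/2) dt + sigma dB, so Y_t = log(x_0) + (mu - sigma^2/2) t + sigma B_t and hence X_t = x_0 * exp((mu - sigma^2/2) t + sigma B_t).
With mu = -3/5, sigma = 9/5, x_0 = 5/3, this gives:
  X_t = 5/3 * exp((-111/50) * t + (9/5) * B_t).
Since sigma*B_t ~ Normal(0, sigma^2 t), E[exp(sigma*B_t)] = exp(sigma^2 t / 2); so E[X_t] = x_0 * exp((mu - sigma^2/2) t) * exp(sigma^2 t / 2) = x_0 * exp(mu t) = 5*exp(-3*t/5)/3.
Var(X_t) = E[X_t^2] - (E[X_t])^2 = x_0^2 * exp(2 mu t) * (exp(sigma^2 t) - 1) = (25*exp(81*t/25) - 25)*exp(-6*t/5)/9.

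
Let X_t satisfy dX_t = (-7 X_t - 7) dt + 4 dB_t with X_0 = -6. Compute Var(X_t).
Var(X_t) = 8/7 - 8*exp(-14*t)/7

The variance V(t) = Var(X_t) satisfies V'(t) = 2 a V(t) + c^2 with V(0) = 0 (drift coefficient is linear in X, diffusion is constant). With a = -7, c = 4, the solution is
  V(t) = (c^2 / (2 a)) * (exp(2 a t) - 1)
       = (4^2 / (2*(-7))) * (exp((-14) t) - 1)
       = 8/7 - 8*exp(-14*t)/7.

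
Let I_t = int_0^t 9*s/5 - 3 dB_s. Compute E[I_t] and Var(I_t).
E[I_t] = 0; Var(I_t) = 9*t*(3*t^2 - 15*t + 25)/25

The Itô integral of a deterministic integrand f(s) has mean 0 because each increment f(s) * (B_{s+ds} - B_s) has mean 0. By the Itô isometry:
  Var( int_0^t f(s) dB_s ) = E[ (int_0^t f(s) dB_s)^2 ] = int_0^t f(s)^2 ds.
Here f(s) = 9*s/5 - 3, so f(s)^2 = 9*(3*s - 5)^2/25. Integrate:
  int_0^t (9*(3*s - 5)^2/25) ds = 9*t*(3*t^2 - 15*t + 25)/25.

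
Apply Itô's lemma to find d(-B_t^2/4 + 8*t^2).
d(-B_t^2/4 + 8*t^2) = (16*t - 1/4) dt + (-B_t/2) dB_t

Itô's formula for f(t, x): d f(t, B_t) = (f_t + (1/2) f_xx) dt + f_x dB_t. Compute partials of f(t, x) = 8*t^2 - x^2/4:
  f_t(t,x)  = 16*t
  f_x(t,x)  = -x/2
  f_xx(t,x) = -1/2
Assemble drift = f_t + (1/2) f_xx = 16*t - 1/4 and diffusion = f_x = -x/2. Substituting x = B_t:
  d(-B_t^2/4 + 8*t^2) = (16*t - 1/4) dt + (-B_t/2) dB_t.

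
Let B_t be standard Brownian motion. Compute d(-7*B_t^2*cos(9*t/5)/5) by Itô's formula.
d(-7*B_t^2*cos(9*t/5)/5) = (63*B_t^2*sin(9*t/5)/25 - 7*cos(9*t/5)/5) dt + (-14*B_t*cos(9*t/5)/5) dB_t

Itô's formula for f(t, x): d f(t, B_t) = (f_t + (1/2) f_xx) dt + f_x dB_t. Compute partials of f(t, x) = -7*x^2*cos(9*t/5)/5:
  f_t(t,x)  = 63*x^2*sin(9*t/5)/25
  f_x(t,x)  = -14*x*cos(9*t/5)/5
  f_xx(t,x) = -14*cos(9*t/5)/5
Assemble drift = f_t + (1/2) f_xx = 63*x^2*sin(9*t/5)/25 - 7*cos(9*t/5)/5 and diffusion = f_x = -14*x*cos(9*t/5)/5. Substituting x = B_t:
  d(-7*B_t^2*cos(9*t/5)/5) = (63*B_t^2*sin(9*t/5)/25 - 7*cos(9*t/5)/5) dt + (-14*B_t*cos(9*t/5)/5) dB_t.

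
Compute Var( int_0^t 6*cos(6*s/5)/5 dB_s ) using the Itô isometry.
Var = 18*t/25 + 3*sin(12*t/5)/10

The Itô integral of a deterministic integrand f(s) has mean 0 because each increment f(s) * (B_{s+ds} - B_s) has mean 0. By the Itô isometry:
  Var( int_0^t f(s) dB_s ) = E[ (int_0^t f(s) dB_s)^2 ] = int_0^t f(s)^2 ds.
Here f(s) = 6*cos(6*s/5)/5, so f(s)^2 = 36*cos(6*s/5)^2/25. Integrate:
  int_0^t (36*cos(6*s/5)^2/25) ds = 18*t/25 + 3*sin(12*t/5)/10.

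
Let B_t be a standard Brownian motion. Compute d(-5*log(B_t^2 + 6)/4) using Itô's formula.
d(-5*log(B_t^2 + 6)/4) = (5*(B_t^2 - 6)/(4*(B_t^2 + 6)^2)) dt + (-5*B_t/(2*B_t^2 + 12)) dB_t

Itô's formula for f(B_t) gives d f(B_t) = f'(B_t) dB_t + (1/2) f''(B_t) dt. Compute derivatives of f(x) = -5*log(x^2 + 6)/4:
  f'(x)  = -5*x/(2*x^2 + 12)
  f''(x) = 5*(x^2 - 6)/(2*(x^2 + 6)^2)
Substitute x = B_t and multiply the f'' term by 1/2:
  drift     = (1/2) * (5*(x^2 - 6)/(2*(x^2 + 6)^2)) evaluated at B_t = 5*(B_t^2 - 6)/(4*(B_t^2 + 6)^2)
  diffusion = (-5*x/(2*x^2 + 12)) evaluated at B_t = -5*B_t/(2*B_t^2 + 12)
Therefore d(-5*log(B_t^2 + 6)/4) = (5*(B_t^2 - 6)/(4*(B_t^2 + 6)^2)) dt + (-5*B_t/(2*B_t^2 + 12)) dB_t.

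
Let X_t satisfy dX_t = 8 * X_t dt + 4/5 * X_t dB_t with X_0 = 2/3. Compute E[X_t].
E[X_t] = 2*exp(8*t)/3

For GBM dX = mu X dt + sigma X dB with X_0 = x_0, apply Itô to Y = log X: dY = (mu - sigma^2/2) dt + sigma dB, so Y_t = log(x_0) + (mu - sigma^2/2) t + sigma B_t and hence X_t = x_0 * exp((mu - sigma^2/2) t + sigma B_t).
With mu = 8, sigma = 4/5, x_0 = 2/3, this gives:
  X_t = 2/3 * exp((192/25) * t + (4/5) * B_t).
Since sigma*B_t ~ Normal(0, sigma^2 t), E[exp(sigma*B_t)] = exp(sigma^2 t / 2); so E[X_t] = x_0 * exp((mu - sigma^2/2) t) * exp(sigma^2 t / 2) = x_0 * exp(mu t) = 2*exp(8*t)/3.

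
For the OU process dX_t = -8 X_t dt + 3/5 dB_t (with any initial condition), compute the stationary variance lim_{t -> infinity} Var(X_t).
lim Var(X_t) = 9/400

The OU SDE dX = -theta X dt + sigma dB admits the integrating factor exp(theta t): d(exp(theta t) X_t) = sigma exp(theta t) dB_t. Integrating from 0 to t gives X_t = x_0 * exp(-theta t) + sigma * int_0^t exp(-theta (t-s)) dB_s for any initial x_0. The Itô integral has variance (by the Itô isometry) sigma^2 * int_0^t exp(-2 theta (t - s)) ds = sigma^2 * (1 - exp(-2 theta t)) / (2 theta), independent of x_0.
With theta = 8, sigma = 3/5:
  Var(X_t) = (3/5)^2 * (1 - exp(-2*8 t)) / (2 * 8) = 9/400 - 9*exp(-16*t)/400.
As t -> infinity, exp(-2*8 t) -> 0, so the stationary variance is sigma^2 / (2 theta) = 9/400.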